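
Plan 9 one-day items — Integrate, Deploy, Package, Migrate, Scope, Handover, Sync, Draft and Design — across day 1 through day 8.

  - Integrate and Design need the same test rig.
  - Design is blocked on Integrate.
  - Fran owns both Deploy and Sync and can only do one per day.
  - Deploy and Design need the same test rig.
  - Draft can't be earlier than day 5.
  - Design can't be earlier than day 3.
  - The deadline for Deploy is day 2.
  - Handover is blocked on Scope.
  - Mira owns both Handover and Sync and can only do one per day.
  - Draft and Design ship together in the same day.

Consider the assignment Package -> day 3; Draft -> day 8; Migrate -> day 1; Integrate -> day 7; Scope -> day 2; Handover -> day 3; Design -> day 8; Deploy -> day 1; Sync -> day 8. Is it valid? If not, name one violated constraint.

Yes

Design can't be earlier than day 3 — holds.
Handover is blocked on Scope — holds.
Deploy and Design need the same test rig — holds.
Draft and Design ship together in the same day — holds.
Draft can't be earlier than day 5 — holds.
The deadline for Deploy is day 2 — holds.
Mira owns both Handover and Sync and can only do one per day — holds.
Design is blocked on Integrate — holds.
Fran owns both Deploy and Sync and can only do one per day — holds.
Integrate and Design need the same test rig — holds.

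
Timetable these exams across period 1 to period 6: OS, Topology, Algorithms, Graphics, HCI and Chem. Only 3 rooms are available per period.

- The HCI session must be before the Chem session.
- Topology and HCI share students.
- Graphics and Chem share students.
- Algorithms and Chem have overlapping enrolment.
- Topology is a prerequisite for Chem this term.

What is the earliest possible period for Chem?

Precedence pushes Chem to at least period 2.
Chem at period 3 is achievable: Chem=period 3, OS=period 1, Algorithms=period 1, Graphics=period 2, HCI=period 2, Topology=period 1.
Nothing earlier works — the conflict and capacity constraints rule out every period before period 3.

period 3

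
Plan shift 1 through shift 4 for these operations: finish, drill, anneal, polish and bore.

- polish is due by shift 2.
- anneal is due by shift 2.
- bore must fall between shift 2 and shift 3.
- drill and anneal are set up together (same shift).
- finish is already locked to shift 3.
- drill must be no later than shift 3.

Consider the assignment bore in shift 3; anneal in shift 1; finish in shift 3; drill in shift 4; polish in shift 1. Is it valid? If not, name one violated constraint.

No. drill must be no later than shift 3 is not satisfied.

finish is already locked to shift 3 — holds.
drill must be no later than shift 3 — violated.
anneal is due by shift 2 — holds.
drill and anneal are set up together (same shift) — violated.
bore must fall between shift 2 and shift 3 — holds.
polish is due by shift 2 — holds.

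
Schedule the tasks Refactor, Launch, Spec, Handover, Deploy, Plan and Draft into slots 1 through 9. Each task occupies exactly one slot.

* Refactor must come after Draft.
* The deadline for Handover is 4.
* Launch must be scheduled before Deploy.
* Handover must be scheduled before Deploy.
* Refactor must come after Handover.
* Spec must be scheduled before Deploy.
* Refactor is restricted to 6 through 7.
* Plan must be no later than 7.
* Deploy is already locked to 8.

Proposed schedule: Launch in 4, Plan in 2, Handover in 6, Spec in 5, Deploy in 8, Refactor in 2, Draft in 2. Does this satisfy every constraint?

No. Refactor must come after Handover is not satisfied.

The deadline for Handover is 4 — violated.
Launch must be scheduled before Deploy — holds.
Refactor must come after Handover — violated.
Deploy is already locked to 8 — holds.
Spec must be scheduled before Deploy — holds.
Plan must be no later than 7 — holds.
Refactor is restricted to 6 through 7 — violated.
Refactor must come after Draft — violated.
Handover must be scheduled before Deploy — holds.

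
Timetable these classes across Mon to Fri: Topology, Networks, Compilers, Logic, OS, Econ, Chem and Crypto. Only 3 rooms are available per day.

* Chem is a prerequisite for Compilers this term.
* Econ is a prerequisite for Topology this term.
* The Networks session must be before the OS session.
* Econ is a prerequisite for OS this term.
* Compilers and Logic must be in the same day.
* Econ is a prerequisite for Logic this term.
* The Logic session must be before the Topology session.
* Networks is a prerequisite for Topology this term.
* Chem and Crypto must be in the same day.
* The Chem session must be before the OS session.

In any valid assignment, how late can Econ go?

Downstream work caps Econ at Wed.
Econ at Wed is achievable: OS in Thu; Logic in Thu; Compilers in Thu; Crypto in Mon; Econ in Wed; Topology in Fri; Networks in Mon; Chem in Mon.

Wed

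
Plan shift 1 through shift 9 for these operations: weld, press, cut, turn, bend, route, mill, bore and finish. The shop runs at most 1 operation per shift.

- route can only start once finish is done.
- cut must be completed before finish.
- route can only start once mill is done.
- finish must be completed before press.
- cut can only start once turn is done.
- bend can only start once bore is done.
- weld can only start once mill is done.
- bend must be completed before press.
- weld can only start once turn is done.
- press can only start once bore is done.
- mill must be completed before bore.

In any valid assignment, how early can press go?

Precedence pushes press to at least shift 4.
press at shift 7 is achievable: press -> shift 7, finish -> shift 5, bore -> shift 2, route -> shift 9, weld -> shift 8, turn -> shift 3, cut -> shift 4, mill -> shift 1, bend -> shift 6.
Nothing earlier works — the capacity limit rule out every shift before shift 7.

shift 7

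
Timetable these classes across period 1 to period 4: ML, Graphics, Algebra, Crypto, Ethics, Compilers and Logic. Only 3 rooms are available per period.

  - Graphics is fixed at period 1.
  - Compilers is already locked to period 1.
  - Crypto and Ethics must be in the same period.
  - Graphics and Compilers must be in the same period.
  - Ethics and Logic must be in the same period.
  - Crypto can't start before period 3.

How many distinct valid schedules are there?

16

Splitting on ML: it can be period 1 (4), period 2 (6), period 3 (3), period 4 (3). Listing each branch's schedules as (Graphics, Algebra, Crypto, Ethics, Compilers, Logic) by period number:
ML=period 1: (1,2,3,3,1,3) (1,2,4,4,1,4) (1,3,4,4,1,4) (1,4,3,3,1,3) — 4.
ML=period 2: (1,1,3,3,1,3) (1,1,4,4,1,4) (1,2,3,3,1,3) (1,2,4,4,1,4) (1,3,4,4,1,4) (1,4,3,3,1,3) — 6.
ML=period 3: (1,1,4,4,1,4) (1,2,4,4,1,4) (1,3,4,4,1,4) — 3.
ML=period 4: (1,1,3,3,1,3) (1,2,3,3,1,3) (1,4,3,3,1,3) — 3.
Summing: 4 + 6 + 3 + 3 = 16.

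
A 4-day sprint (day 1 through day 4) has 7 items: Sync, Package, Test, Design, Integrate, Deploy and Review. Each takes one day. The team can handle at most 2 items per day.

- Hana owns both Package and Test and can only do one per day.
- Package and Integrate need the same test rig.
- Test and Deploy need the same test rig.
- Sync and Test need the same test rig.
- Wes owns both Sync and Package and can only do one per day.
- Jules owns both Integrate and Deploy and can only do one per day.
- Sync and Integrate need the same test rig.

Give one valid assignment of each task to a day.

Design -> day 1, Sync -> day 1, Deploy -> day 2, Test -> day 3, Review -> day 4, Integrate -> day 3, Package -> day 2

Checking: Test(day 3) != Deploy(day 2); Sync(day 1) != Package(day 2); Integrate(day 3) != Deploy(day 2); Sync(day 1) != Test(day 3); Sync(day 1) != Integrate(day 3); Package(day 2) != Integrate(day 3); Package(day 2) != Test(day 3); max 2 per day (cap 2).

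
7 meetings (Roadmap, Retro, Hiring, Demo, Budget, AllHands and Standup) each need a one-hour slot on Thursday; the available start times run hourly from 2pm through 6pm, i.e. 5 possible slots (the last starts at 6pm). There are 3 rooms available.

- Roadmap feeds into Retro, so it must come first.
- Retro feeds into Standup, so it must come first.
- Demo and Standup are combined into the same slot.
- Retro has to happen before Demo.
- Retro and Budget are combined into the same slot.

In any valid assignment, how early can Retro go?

3pm

Precedence pushes Retro to at least 3pm; downstream work caps Retro at 5pm.
Retro at 3pm is achievable: Roadmap -> 2pm; AllHands -> 2pm; Standup -> 4pm; Budget -> 3pm; Retro -> 3pm; Demo -> 4pm; Hiring -> 2pm.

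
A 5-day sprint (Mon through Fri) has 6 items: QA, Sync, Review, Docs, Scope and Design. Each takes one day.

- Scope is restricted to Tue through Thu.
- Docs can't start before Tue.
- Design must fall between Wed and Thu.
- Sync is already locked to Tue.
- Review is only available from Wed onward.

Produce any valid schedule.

Docs in Tue, Sync in Tue, Review in Wed, QA in Mon, Design in Wed, Scope in Tue

Checking: Sync=Tue in [Tue,Tue]; Docs=Tue in [Tue,Fri]; Scope=Tue in [Tue,Thu]; Design=Wed in [Wed,Thu]; Review=Wed in [Wed,Fri].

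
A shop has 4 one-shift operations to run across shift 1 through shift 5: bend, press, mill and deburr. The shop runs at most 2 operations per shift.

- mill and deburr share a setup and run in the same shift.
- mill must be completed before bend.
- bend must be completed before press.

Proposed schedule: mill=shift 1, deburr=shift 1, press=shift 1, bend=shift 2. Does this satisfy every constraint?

No — it violates: The shop runs at most 2 operations per shift

mill and deburr share a setup and run in the same shift — holds.
bend must be completed before press — violated.
The shop runs at most 2 operations per shift — violated.
mill must be completed before bend — holds.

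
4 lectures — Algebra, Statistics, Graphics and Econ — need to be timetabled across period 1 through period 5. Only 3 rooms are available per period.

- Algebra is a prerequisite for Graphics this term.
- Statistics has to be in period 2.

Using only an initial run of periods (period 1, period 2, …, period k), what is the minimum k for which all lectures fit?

The precedence chain requires at least 2 distinct periods.
With at most 3 per period and 4 lectures, at least 2 periods are needed.
2 works (last occupied period: period 2): for example Statistics in period 2; Graphics in period 2; Econ in period 1; Algebra in period 1.

2 periods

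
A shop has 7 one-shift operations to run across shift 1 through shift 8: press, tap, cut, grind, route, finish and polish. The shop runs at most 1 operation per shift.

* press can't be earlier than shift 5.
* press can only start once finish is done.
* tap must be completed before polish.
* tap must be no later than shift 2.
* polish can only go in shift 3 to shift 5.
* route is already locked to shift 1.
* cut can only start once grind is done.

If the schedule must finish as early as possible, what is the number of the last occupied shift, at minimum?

shift 7

The precedence chain requires at least 2 distinct shifts.
With at most 1 per shift and 7 operations, at least 7 shifts are needed.
press can't be placed before shift 5, so the schedule must run through at least shift 5.
7 works (last occupied shift: shift 7): for example finish in shift 4; cut in shift 7; route in shift 1; tap in shift 2; polish in shift 3; grind in shift 6; press in shift 5.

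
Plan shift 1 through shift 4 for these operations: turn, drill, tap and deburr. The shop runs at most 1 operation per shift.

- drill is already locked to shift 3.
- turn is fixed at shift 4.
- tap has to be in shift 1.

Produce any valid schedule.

tap=shift 1, deburr=shift 2, turn=shift 4, drill=shift 3

Checking: drill=shift 3 in [shift 3,shift 3]; turn=shift 4 in [shift 4,shift 4]; tap=shift 1 in [shift 1,shift 1]; max 1 per shift (cap 1).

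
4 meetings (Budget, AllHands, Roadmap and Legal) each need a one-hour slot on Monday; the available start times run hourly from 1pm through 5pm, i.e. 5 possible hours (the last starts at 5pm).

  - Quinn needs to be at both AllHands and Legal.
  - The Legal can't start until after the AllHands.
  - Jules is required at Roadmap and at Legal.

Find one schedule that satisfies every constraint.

Roadmap=1pm, Budget=1pm, Legal=2pm, AllHands=1pm

Checking: AllHands(1pm) before Legal(2pm); Roadmap(1pm) != Legal(2pm); AllHands(1pm) != Legal(2pm).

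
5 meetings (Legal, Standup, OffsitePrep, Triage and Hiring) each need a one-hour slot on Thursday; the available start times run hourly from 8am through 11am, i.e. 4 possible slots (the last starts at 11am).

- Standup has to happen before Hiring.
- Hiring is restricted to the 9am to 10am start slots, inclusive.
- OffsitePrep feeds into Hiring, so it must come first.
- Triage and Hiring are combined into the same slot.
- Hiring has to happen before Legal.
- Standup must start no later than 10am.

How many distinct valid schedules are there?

Splitting on Legal: it can be 10am (1), 11am (5). Listing each branch's schedules as (Standup, OffsitePrep, Triage, Hiring):
Legal=10am: (8am,8am,9am,9am) — 1.
Legal=11am: (8am,8am,9am,9am) (8am,8am,10am,10am) (8am,9am,10am,10am) (9am,8am,10am,10am) (9am,9am,10am,10am) — 5.
Summing: 1 + 5 = 6.

6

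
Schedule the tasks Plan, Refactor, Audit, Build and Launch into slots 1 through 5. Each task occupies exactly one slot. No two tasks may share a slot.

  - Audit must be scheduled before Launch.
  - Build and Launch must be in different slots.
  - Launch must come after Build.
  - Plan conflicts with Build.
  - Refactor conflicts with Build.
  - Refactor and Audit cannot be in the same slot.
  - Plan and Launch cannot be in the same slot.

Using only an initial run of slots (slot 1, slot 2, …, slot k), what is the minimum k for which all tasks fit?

The precedence chain requires at least 2 distinct slots.
With at most 1 per slot and 5 tasks, at least 5 slots are needed.
5 works (last occupied slot: 5): for example Refactor in 5; Launch in 3; Audit in 1; Plan in 4; Build in 2.

5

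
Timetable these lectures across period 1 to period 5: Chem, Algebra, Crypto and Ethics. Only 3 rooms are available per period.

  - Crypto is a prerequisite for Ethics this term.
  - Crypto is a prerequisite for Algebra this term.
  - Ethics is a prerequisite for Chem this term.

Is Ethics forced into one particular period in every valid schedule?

Ethics can be period 2 (e.g. Crypto=period 1; Chem=period 3; Algebra=period 2; Ethics=period 2) or period 3 (e.g. Crypto -> period 1; Ethics -> period 3; Chem -> period 4; Algebra -> period 2).

No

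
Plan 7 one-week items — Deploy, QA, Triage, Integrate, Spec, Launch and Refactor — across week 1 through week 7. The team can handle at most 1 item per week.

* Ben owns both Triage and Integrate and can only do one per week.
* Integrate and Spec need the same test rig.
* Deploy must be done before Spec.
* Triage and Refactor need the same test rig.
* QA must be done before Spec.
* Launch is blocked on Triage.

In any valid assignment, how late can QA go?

week 6

Downstream work caps QA at week 6.
QA at week 6 is achievable: Deploy=week 1, Refactor=week 5, Spec=week 7, Integrate=week 4, Triage=week 2, QA=week 6, Launch=week 3.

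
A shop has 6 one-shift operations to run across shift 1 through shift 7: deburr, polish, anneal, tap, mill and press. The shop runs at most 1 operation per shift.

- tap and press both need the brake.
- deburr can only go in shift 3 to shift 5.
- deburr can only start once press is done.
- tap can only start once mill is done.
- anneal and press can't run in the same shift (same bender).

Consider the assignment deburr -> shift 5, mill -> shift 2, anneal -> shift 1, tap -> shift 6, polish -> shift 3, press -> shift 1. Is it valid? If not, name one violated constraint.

deburr can only go in shift 3 to shift 5 — holds.
tap and press both need the brake — holds.
deburr can only start once press is done — holds.
anneal and press can't run in the same shift (same bender) — violated.
tap can only start once mill is done — holds.
The shop runs at most 1 operation per shift — violated.

No — it violates: anneal and press can't run in the same shift (same bender)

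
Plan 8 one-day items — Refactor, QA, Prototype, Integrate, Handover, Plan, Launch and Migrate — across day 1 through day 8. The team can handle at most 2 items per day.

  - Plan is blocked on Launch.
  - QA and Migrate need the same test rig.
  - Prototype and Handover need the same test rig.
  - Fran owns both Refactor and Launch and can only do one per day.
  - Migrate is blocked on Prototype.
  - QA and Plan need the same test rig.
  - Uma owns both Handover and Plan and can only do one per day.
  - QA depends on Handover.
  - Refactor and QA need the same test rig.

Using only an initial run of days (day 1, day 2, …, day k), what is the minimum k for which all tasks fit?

4 days

The precedence chain requires at least 2 distinct days.
With at most 2 per day and 8 tasks, at least 4 days are needed.
4 works (last occupied day: day 4): for example QA in day 2; Refactor in day 4; Migrate in day 3; Integrate in day 4; Plan in day 3; Prototype in day 2; Handover in day 1; Launch in day 1.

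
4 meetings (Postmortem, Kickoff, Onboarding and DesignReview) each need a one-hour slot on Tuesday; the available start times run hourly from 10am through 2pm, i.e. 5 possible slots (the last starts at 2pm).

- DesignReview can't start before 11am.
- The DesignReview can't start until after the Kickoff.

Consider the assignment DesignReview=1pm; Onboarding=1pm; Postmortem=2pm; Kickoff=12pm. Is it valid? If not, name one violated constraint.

Yes, all constraints hold

DesignReview can't start before 11am — holds.
The DesignReview can't start until after the Kickoff — holds.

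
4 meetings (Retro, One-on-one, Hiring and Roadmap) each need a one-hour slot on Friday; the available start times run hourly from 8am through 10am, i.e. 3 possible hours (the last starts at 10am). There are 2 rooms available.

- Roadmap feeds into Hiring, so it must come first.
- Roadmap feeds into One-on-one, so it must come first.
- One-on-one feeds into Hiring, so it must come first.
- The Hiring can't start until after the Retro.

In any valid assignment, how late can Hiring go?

Precedence pushes Hiring to at least 10am.
Hiring at 10am is achievable: One-on-one=9am, Roadmap=8am, Hiring=10am, Retro=8am.

10am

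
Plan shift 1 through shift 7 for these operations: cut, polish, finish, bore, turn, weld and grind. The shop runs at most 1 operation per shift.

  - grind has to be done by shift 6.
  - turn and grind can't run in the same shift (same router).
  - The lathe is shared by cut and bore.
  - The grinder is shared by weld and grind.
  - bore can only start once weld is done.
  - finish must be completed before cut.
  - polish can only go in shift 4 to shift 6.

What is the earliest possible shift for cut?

Precedence pushes cut to at least shift 2.
cut at shift 2 is achievable: polish in shift 4, grind in shift 3, turn in shift 7, cut in shift 2, bore in shift 6, finish in shift 1, weld in shift 5.

shift 2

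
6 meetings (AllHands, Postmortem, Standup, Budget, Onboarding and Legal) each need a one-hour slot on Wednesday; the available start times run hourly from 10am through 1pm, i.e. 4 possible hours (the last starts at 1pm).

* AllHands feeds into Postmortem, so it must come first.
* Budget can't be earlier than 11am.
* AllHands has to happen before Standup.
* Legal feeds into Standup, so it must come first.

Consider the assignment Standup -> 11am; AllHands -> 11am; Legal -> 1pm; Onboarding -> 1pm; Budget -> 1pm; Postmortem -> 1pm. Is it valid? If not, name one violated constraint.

No. Legal feeds into Standup, so it must come first is not satisfied.

Budget can't be earlier than 11am — holds.
Legal feeds into Standup, so it must come first — violated.
AllHands has to happen before Standup — violated.
AllHands feeds into Postmortem, so it must come first — holds.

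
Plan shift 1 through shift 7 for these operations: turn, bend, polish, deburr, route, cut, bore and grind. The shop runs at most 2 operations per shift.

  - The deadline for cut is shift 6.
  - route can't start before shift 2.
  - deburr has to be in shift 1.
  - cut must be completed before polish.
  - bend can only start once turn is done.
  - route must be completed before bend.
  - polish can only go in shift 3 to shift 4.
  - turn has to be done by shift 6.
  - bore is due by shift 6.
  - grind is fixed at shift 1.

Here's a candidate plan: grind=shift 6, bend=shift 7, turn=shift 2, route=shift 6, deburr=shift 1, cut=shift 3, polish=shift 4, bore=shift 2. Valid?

No — it violates: grind is fixed at shift 1

The deadline for cut is shift 6 — holds.
grind is fixed at shift 1 — violated.
cut must be completed before polish — holds.
turn has to be done by shift 6 — holds.
route can't start before shift 2 — holds.
route must be completed before bend — holds.
The shop runs at most 2 operations per shift — holds.
bend can only start once turn is done — holds.
deburr has to be in shift 1 — holds.
bore is due by shift 6 — holds.
polish can only go in shift 3 to shift 4 — holds.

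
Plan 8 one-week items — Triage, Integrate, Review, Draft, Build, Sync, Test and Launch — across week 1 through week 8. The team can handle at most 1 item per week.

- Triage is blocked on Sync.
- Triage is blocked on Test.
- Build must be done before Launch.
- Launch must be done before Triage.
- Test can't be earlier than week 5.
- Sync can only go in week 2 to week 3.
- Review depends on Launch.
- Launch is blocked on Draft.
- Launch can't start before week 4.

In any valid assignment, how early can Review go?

Precedence pushes Review to at least week 5.
Review at week 5 is achievable: Review in week 5; Build in week 3; Sync in week 2; Triage in week 7; Test in week 6; Draft in week 1; Integrate in week 8; Launch in week 4.

week 5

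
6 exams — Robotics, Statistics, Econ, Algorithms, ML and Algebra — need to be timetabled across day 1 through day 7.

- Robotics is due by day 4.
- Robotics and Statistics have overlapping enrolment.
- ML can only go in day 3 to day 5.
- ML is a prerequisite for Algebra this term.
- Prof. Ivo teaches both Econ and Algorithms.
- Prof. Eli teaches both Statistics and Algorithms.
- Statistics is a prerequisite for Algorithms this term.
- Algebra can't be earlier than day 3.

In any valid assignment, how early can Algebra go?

Algebra is available from day 3; precedence pushes Algebra to at least day 4.
Algebra at day 4 is achievable: Algebra -> day 4; Robotics -> day 1; Statistics -> day 2; ML -> day 3; Algorithms -> day 3; Econ -> day 1.

day 4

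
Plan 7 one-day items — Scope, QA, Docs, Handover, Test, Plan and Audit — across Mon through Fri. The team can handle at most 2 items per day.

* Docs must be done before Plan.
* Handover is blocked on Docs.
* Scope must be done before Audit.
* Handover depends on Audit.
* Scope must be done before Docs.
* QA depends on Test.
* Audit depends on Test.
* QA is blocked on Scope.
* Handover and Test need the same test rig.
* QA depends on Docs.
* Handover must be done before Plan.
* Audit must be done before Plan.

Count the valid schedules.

Splitting on Scope: it can be Mon (21), Tue (4). Listing each branch's schedules as (QA, Docs, Handover, Test, Plan, Audit):
Scope=Mon: (Wed,Tue,Wed,Mon,Thu,Tue) (Wed,Tue,Wed,Mon,Fri,Tue) (Wed,Tue,Thu,Mon,Fri,Tue) (Wed,Tue,Thu,Mon,Fri,Wed) (Wed,Tue,Thu,Tue,Fri,Wed) (Thu,Tue,Wed,Mon,Thu,Tue) (Thu,Tue,Wed,Mon,Fri,Tue) (Thu,Tue,Thu,Mon,Fri,Tue) (Thu,Tue,Thu,Mon,Fri,Wed) (Thu,Tue,Thu,Tue,Fri,Wed) (Thu,Wed,Thu,Mon,Fri,Tue) (Thu,Wed,Thu,Mon,Fri,Wed) (Thu,Wed,Thu,Tue,Fri,Wed) (Fri,Tue,Wed,Mon,Thu,Tue) (Fri,Tue,Wed,Mon,Fri,Tue) (Fri,Tue,Thu,Mon,Fri,Tue) (Fri,Tue,Thu,Mon,Fri,Wed) (Fri,Tue,Thu,Tue,Fri,Wed) (Fri,Wed,Thu,Mon,Fri,Tue) (Fri,Wed,Thu,Mon,Fri,Wed) (Fri,Wed,Thu,Tue,Fri,Wed) — 21.
Scope=Tue: (Thu,Wed,Thu,Mon,Fri,Wed) (Thu,Wed,Thu,Tue,Fri,Wed) (Fri,Wed,Thu,Mon,Fri,Wed) (Fri,Wed,Thu,Tue,Fri,Wed) — 4.
Summing: 21 + 4 = 25.

25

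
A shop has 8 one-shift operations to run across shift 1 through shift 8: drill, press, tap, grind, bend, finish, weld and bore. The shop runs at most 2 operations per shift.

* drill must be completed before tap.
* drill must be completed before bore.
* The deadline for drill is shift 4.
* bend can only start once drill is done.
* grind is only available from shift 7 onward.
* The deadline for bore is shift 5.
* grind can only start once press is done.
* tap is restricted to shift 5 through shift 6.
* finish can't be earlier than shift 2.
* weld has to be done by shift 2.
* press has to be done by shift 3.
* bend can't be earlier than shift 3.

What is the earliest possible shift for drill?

Drill's own window allows nothing later than shift 4.
drill at shift 1 is achievable: grind -> shift 7, finish -> shift 3, drill -> shift 1, bore -> shift 2, press -> shift 2, weld -> shift 1, bend -> shift 3, tap -> shift 5.

shift 1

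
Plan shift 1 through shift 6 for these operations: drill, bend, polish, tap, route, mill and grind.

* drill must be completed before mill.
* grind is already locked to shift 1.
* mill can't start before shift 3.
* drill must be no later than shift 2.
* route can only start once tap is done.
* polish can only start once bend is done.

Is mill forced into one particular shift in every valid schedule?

mill can be shift 3 (e.g. drill=shift 1, tap=shift 1, grind=shift 1, polish=shift 2, bend=shift 1, route=shift 2, mill=shift 3) or shift 4 (e.g. polish -> shift 2; drill -> shift 1; route -> shift 2; tap -> shift 1; mill -> shift 4; grind -> shift 1; bend -> shift 1).

No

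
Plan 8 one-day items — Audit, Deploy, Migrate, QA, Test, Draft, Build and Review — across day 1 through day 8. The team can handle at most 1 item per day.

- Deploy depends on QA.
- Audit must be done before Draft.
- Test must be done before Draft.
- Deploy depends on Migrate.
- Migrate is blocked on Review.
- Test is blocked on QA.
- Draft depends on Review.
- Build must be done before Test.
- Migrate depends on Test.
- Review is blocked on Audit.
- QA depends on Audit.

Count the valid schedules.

33

Splitting on Audit: it can be day 1 (24), day 2 (9). Listing each branch's schedules as (Deploy, Migrate, QA, Test, Draft, Build, Review) by day number:
Audit=day 1: (7,6,2,4,8,3,5) (7,6,2,5,8,3,4) (7,6,2,5,8,4,3) (7,6,3,4,8,2,5) (7,6,3,5,8,2,4) (7,6,3,5,8,4,2) (7,6,4,5,8,2,3) (7,6,4,5,8,3,2) (8,6,2,4,7,3,5) (8,6,2,5,7,3,4) (8,6,2,5,7,4,3) (8,6,3,4,7,2,5) (8,6,3,5,7,2,4) (8,6,3,5,7,4,2) (8,6,4,5,7,2,3) (8,6,4,5,7,3,2) (8,7,2,4,6,3,5) (8,7,2,5,6,3,4) (8,7,2,5,6,4,3) (8,7,3,4,6,2,5) (8,7,3,5,6,2,4) (8,7,3,5,6,4,2) (8,7,4,5,6,2,3) (8,7,4,5,6,3,2) — 24.
Audit=day 2: (7,6,3,4,8,1,5) (7,6,3,5,8,1,4) (7,6,4,5,8,1,3) (8,6,3,4,7,1,5) (8,6,3,5,7,1,4) (8,6,4,5,7,1,3) (8,7,3,4,6,1,5) (8,7,3,5,6,1,4) (8,7,4,5,6,1,3) — 9.
Summing: 24 + 9 = 33.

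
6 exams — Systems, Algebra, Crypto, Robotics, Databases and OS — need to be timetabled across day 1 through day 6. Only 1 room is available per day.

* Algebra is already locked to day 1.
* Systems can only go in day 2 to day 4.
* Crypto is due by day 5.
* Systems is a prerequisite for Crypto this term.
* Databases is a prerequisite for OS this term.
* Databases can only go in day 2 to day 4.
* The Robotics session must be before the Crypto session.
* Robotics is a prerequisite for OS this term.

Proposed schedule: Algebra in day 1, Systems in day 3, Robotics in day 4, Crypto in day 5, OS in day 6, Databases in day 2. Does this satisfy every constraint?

Valid

Systems can only go in day 2 to day 4 — holds.
The Robotics session must be before the Crypto session — holds.
Systems is a prerequisite for Crypto this term — holds.
Only 1 room is available per day — holds.
Algebra is already locked to day 1 — holds.
Databases is a prerequisite for OS this term — holds.
Databases can only go in day 2 to day 4 — holds.
Crypto is due by day 5 — holds.
Robotics is a prerequisite for OS this term — holds.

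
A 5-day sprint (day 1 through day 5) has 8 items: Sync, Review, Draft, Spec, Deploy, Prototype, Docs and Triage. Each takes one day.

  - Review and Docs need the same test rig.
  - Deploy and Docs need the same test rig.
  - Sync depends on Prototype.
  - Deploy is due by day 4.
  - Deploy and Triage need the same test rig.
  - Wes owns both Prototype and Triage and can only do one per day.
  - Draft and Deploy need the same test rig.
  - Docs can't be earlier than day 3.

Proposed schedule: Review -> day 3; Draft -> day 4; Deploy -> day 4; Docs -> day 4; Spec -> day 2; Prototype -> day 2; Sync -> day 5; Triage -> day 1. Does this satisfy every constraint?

No. Draft and Deploy need the same test rig is not satisfied.

Review and Docs need the same test rig — holds.
Sync depends on Prototype — holds.
Docs can't be earlier than day 3 — holds.
Deploy is due by day 4 — holds.
Wes owns both Prototype and Triage and can only do one per day — holds.
Deploy and Docs need the same test rig — violated.
Deploy and Triage need the same test rig — holds.
Draft and Deploy need the same test rig — violated.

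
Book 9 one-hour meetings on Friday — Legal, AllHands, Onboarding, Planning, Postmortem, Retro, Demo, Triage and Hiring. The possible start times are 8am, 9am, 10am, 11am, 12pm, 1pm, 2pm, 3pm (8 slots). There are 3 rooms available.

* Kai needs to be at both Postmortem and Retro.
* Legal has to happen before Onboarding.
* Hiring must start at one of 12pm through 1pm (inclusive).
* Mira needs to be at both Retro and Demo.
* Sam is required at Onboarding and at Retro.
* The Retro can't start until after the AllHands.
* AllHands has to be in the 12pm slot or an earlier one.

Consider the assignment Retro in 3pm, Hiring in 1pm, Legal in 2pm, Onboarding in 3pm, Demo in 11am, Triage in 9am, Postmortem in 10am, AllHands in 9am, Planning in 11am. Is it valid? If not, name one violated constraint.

AllHands has to be in the 12pm slot or an earlier one — holds.
There are 3 rooms available — holds.
Mira needs to be at both Retro and Demo — holds.
Kai needs to be at both Postmortem and Retro — holds.
Sam is required at Onboarding and at Retro — violated.
The Retro can't start until after the AllHands — holds.
Legal has to happen before Onboarding — holds.
Hiring must start at one of 12pm through 1pm (inclusive) — holds.

Invalid. Sam is required at Onboarding and at Retro.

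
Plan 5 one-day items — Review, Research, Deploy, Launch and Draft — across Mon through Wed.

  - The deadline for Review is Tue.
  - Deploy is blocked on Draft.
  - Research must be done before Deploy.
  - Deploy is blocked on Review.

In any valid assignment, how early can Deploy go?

Tue

Precedence pushes Deploy to at least Tue.
Deploy at Tue is achievable: Review=Mon; Draft=Mon; Launch=Mon; Deploy=Tue; Research=Mon.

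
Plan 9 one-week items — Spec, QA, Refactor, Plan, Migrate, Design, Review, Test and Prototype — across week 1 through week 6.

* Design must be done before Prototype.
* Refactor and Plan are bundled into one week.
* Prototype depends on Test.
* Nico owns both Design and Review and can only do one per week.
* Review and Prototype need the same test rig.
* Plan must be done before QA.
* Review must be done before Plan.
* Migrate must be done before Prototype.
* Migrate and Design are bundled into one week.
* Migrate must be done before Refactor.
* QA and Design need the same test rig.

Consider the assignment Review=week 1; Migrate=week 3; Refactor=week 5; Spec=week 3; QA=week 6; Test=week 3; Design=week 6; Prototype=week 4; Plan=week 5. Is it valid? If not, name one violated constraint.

Invalid. QA and Design need the same test rig.

Plan must be done before QA — holds.
Review and Prototype need the same test rig — holds.
Migrate must be done before Refactor — holds.
Migrate must be done before Prototype — holds.
Refactor and Plan are bundled into one week — holds.
Nico owns both Design and Review and can only do one per week — holds.
Review must be done before Plan — holds.
QA and Design need the same test rig — violated.
Design must be done before Prototype — violated.
Prototype depends on Test — holds.
Migrate and Design are bundled into one week — violated.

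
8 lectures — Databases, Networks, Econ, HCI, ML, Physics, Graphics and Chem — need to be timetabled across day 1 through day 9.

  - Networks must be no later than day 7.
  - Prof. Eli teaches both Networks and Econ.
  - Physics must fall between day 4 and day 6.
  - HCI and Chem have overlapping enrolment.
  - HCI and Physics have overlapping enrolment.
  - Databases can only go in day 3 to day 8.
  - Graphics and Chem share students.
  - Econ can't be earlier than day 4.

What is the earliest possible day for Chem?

Chem at day 1 is achievable: Chem in day 1, HCI in day 2, ML in day 1, Databases in day 3, Graphics in day 2, Physics in day 4, Networks in day 1, Econ in day 4.

day 1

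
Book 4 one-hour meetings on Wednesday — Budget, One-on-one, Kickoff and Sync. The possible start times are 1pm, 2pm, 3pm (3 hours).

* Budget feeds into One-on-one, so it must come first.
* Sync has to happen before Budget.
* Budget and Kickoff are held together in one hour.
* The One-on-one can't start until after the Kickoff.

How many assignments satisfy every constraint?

1

Enumerating: One-on-one -> 3pm; Budget -> 2pm; Sync -> 1pm; Kickoff -> 2pm.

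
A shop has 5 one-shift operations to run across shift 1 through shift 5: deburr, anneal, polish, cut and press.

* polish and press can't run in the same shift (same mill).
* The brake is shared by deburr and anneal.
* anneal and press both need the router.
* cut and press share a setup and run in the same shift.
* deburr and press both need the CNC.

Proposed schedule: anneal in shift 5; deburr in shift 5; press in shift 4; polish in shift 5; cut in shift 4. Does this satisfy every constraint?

The brake is shared by deburr and anneal — violated.
deburr and press both need the CNC — holds.
polish and press can't run in the same shift (same mill) — holds.
anneal and press both need the router — holds.
cut and press share a setup and run in the same shift — holds.

No. The brake is shared by deburr and anneal is not satisfied.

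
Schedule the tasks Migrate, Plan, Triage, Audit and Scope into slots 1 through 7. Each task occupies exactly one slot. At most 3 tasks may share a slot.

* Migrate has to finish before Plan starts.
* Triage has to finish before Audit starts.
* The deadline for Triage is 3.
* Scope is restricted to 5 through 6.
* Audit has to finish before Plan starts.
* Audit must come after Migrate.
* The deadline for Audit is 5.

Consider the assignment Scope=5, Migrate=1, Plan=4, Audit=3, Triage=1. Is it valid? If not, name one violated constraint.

Audit has to finish before Plan starts — holds.
The deadline for Triage is 3 — holds.
Audit must come after Migrate — holds.
Scope is restricted to 5 through 6 — holds.
Triage has to finish before Audit starts — holds.
The deadline for Audit is 5 — holds.
Migrate has to finish before Plan starts — holds.
At most 3 tasks may share a slot — holds.

Valid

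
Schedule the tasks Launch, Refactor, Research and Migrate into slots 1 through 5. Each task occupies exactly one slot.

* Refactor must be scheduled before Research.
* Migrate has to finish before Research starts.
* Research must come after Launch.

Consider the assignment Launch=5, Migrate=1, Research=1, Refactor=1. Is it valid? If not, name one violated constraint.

Invalid. Research must come after Launch.

Refactor must be scheduled before Research — violated.
Research must come after Launch — violated.
Migrate has to finish before Research starts — violated.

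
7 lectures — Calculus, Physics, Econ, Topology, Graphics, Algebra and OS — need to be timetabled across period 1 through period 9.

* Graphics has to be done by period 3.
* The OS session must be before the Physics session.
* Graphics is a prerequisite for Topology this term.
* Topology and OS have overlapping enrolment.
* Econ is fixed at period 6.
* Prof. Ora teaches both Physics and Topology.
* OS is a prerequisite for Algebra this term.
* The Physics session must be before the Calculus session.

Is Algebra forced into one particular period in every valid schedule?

No

Algebra can be period 2 (e.g. Physics=period 2, Graphics=period 1, Calculus=period 3, Algebra=period 2, Econ=period 6, OS=period 1, Topology=period 3) or period 3 (e.g. OS=period 1; Calculus=period 3; Algebra=period 3; Physics=period 2; Graphics=period 1; Topology=period 3; Econ=period 6).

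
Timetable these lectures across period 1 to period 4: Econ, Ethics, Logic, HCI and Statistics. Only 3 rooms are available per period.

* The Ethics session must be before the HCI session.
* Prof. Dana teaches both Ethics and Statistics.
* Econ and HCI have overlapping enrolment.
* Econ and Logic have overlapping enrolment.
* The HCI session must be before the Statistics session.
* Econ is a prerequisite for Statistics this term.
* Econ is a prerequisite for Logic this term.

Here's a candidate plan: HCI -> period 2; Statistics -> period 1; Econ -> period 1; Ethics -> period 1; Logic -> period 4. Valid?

No — it violates: Prof. Dana teaches both Ethics and Statistics

The Ethics session must be before the HCI session — holds.
Econ and Logic have overlapping enrolment — holds.
Econ is a prerequisite for Logic this term — holds.
Econ is a prerequisite for Statistics this term — violated.
Econ and HCI have overlapping enrolment — holds.
The HCI session must be before the Statistics session — violated.
Only 3 rooms are available per period — holds.
Prof. Dana teaches both Ethics and Statistics — violated.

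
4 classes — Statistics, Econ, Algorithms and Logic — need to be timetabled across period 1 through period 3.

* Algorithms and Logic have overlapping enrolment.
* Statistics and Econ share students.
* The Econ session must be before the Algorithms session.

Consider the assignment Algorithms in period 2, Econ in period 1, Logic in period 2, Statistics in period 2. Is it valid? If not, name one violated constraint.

Statistics and Econ share students — holds.
The Econ session must be before the Algorithms session — holds.
Algorithms and Logic have overlapping enrolment — violated.

No — it violates: Algorithms and Logic have overlapping enrolment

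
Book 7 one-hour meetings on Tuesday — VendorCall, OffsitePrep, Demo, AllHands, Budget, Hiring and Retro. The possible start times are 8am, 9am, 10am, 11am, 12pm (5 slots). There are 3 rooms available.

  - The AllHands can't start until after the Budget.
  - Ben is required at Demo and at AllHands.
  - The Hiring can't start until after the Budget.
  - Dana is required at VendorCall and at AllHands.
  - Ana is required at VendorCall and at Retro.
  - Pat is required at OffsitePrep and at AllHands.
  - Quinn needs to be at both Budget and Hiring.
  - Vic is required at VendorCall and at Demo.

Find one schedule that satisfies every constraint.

VendorCall=8am; Budget=8am; Demo=10am; Hiring=9am; AllHands=9am; OffsitePrep=8am; Retro=9am

Checking: Budget(8am) before AllHands(9am); Budget(8am) before Hiring(9am); OffsitePrep(8am) != AllHands(9am); Budget(8am) != Hiring(9am); VendorCall(8am) != AllHands(9am); VendorCall(8am) != Retro(9am); VendorCall(8am) != Demo(10am); Demo(10am) != AllHands(9am); max 3 per slot (cap 3).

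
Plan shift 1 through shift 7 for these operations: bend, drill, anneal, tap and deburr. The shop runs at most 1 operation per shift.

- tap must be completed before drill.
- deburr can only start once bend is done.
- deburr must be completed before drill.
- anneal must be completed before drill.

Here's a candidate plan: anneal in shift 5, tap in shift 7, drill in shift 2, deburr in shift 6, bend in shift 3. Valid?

tap must be completed before drill — violated.
deburr can only start once bend is done — holds.
anneal must be completed before drill — violated.
deburr must be completed before drill — violated.
The shop runs at most 1 operation per shift — holds.

Invalid. tap must be completed before drill.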